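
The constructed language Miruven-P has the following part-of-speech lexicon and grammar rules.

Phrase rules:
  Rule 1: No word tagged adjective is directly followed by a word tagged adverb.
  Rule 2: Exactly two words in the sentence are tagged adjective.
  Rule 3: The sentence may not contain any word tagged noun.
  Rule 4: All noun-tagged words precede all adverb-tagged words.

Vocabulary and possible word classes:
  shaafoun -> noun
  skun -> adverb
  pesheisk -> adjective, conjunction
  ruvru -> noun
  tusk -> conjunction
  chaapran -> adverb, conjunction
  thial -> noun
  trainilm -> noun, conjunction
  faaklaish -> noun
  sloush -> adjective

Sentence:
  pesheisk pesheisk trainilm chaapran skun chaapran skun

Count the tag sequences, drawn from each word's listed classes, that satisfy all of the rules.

4

Candidates per position — 1:pesheisk {adjective,conjunction}; 2:pesheisk {adjective,conjunction}; 3:trainilm {noun,conjunction}; 4:chaapran {adverb,conjunction}; 5:skun {adverb}; 6:chaapran {adverb,conjunction}; 7:skun {adverb}.
There are 32 candidate sequences in total.
The sequences that satisfy every rule: adjective adjective conjunction adverb adverb adverb adverb; adjective adjective conjunction adverb adverb conjunction adverb; adjective adjective conjunction conjunction adverb adverb adverb; adjective adjective conjunction conjunction adverb conjunction adverb.
Count = 4.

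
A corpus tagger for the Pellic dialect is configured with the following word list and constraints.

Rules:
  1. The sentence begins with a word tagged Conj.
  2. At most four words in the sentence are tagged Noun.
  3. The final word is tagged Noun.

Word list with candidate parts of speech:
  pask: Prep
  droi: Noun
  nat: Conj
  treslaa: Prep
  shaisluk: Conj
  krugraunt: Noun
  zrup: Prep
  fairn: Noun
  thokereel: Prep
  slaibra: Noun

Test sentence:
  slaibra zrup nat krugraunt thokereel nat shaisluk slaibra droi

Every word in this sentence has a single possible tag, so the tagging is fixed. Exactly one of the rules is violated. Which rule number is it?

1

Fixed tagging: Noun Prep Conj Noun Prep Conj Conj Noun Noun.
Applying the rules: R1 violated, R2 holds, R3 holds.
Only rule 1 fails.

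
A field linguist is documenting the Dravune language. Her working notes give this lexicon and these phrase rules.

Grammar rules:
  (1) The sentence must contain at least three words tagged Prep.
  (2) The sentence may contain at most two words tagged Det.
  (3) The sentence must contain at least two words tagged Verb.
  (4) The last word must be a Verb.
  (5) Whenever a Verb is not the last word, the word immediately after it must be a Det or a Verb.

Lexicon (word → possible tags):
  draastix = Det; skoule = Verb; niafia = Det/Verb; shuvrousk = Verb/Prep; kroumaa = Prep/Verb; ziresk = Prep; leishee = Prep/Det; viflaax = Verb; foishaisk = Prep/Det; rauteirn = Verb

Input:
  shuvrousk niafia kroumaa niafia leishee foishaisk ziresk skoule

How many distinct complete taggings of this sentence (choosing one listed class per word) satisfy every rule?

11

Candidates per position — 1:shuvrousk {Verb,Prep}; 2:niafia {Det,Verb}; 3:kroumaa {Prep,Verb}; 4:niafia {Det,Verb}; 5:leishee {Prep,Det}; 6:foishaisk {Prep,Det}; 7:ziresk {Prep}; 8:skoule {Verb}.
There are 64 candidate sequences in total.
Checking each against the rules leaves 11 sequences.
Count = 11.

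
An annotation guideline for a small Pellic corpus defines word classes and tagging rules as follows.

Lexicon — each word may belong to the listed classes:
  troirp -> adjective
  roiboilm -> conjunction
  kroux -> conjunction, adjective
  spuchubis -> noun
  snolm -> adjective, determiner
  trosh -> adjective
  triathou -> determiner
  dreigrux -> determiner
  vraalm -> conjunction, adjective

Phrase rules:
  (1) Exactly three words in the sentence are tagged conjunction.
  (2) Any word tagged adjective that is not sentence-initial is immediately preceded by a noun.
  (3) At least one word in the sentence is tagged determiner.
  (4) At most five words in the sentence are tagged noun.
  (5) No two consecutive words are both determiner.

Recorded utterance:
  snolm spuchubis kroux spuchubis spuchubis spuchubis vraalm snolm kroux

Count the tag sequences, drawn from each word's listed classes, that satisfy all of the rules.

2

Candidates per position — 1:snolm {adjective,determiner}; 2:spuchubis {noun}; 3:kroux {conjunction,adjective}; 4:spuchubis {noun}; 5:spuchubis {noun}; 6:spuchubis {noun}; 7:vraalm {conjunction,adjective}; 8:snolm {adjective,determiner}; 9:kroux {conjunction,adjective}.
There are 32 candidate sequences in total.
The sequences that satisfy every rule: adjective noun conjunction noun noun noun conjunction determiner conjunction; determiner noun conjunction noun noun noun conjunction determiner conjunction.
Count = 2.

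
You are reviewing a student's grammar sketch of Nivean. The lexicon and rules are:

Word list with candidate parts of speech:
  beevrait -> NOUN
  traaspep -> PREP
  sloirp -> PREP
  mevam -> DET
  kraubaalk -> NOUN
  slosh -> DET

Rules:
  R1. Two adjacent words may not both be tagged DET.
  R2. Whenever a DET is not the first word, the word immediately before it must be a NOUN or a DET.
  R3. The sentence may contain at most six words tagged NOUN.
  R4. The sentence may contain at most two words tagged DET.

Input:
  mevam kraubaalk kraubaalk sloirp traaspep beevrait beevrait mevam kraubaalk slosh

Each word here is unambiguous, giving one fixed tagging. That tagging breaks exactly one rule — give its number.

Fixed tagging: DET NOUN NOUN PREP PREP NOUN NOUN DET NOUN DET.
Applying the rules: R1 pass, R2 pass, R3 pass, R4 fail.
Only rule 4 fails.

4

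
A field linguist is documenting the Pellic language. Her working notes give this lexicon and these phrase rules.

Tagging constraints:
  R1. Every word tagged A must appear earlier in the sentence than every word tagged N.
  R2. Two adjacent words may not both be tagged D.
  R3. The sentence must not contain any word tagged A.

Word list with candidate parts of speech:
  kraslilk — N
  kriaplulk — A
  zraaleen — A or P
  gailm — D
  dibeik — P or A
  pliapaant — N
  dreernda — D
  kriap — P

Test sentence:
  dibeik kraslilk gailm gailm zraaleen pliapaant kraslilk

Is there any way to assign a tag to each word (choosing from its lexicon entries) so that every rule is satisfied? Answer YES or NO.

Candidates per position — 1:dibeik {P,A}; 2:kraslilk {N}; 3:gailm {D}; 4:gailm {D}; 5:zraaleen {A,P}; 6:pliapaant {N}; 7:kraslilk {N}.
Rule 2 cannot be satisfied by any choice of tags from the lexicon.
So there is no consistent tagging.

NO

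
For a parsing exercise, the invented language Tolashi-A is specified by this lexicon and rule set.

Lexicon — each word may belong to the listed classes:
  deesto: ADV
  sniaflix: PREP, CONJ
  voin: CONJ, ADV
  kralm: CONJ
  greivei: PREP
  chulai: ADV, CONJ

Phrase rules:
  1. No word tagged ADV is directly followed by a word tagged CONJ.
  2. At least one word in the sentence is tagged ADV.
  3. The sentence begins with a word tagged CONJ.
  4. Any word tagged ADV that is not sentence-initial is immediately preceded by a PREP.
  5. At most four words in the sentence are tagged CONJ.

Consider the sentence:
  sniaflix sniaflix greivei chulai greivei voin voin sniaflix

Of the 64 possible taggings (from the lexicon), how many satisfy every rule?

3

Candidates per position — 1:sniaflix {PREP,CONJ}; 2:sniaflix {PREP,CONJ}; 3:greivei {PREP}; 4:chulai {ADV,CONJ}; 5:greivei {PREP}; 6:voin {CONJ,ADV}; 7:voin {CONJ,ADV}; 8:sniaflix {PREP,CONJ}.
There are 64 candidate sequences in total.
The sequences that satisfy every rule: CONJ PREP PREP ADV PREP CONJ CONJ PREP; CONJ PREP PREP ADV PREP CONJ CONJ CONJ; CONJ CONJ PREP ADV PREP CONJ CONJ PREP.
Count = 3.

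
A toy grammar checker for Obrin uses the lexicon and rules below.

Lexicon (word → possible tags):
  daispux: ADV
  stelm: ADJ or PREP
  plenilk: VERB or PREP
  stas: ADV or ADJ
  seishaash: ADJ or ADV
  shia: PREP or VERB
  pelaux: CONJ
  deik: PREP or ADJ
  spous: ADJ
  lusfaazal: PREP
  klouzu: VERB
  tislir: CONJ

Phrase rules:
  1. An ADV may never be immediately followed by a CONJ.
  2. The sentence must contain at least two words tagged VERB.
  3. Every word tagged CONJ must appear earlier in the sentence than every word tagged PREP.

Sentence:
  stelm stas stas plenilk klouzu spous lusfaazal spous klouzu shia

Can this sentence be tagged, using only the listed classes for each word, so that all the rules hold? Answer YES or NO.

Candidates per position — 1:stelm {ADJ,PREP}; 2:stas {ADV,ADJ}; 3:stas {ADV,ADJ}; 4:plenilk {VERB,PREP}; 5:klouzu {VERB}; 6:spous {ADJ}; 7:lusfaazal {PREP}; 8:spous {ADJ}; 9:klouzu {VERB}; 10:shia {PREP,VERB}.
One satisfying assignment: ADJ ADV ADV PREP VERB ADJ PREP ADJ VERB VERB.
Checking: rule 1 ✓; rule 2 ✓; rule 3 ✓.

YES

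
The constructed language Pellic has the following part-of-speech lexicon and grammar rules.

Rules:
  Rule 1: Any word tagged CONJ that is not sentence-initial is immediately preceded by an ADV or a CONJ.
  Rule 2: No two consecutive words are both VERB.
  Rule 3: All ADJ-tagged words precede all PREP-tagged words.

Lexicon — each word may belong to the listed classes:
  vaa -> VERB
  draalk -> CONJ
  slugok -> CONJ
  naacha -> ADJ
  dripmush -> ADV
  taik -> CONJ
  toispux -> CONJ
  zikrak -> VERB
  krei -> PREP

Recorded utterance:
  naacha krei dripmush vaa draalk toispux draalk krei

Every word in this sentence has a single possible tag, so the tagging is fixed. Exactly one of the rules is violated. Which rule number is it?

1

Fixed tagging: ADJ PREP ADV VERB CONJ CONJ CONJ PREP.
Rule check: R1 fail, R2 pass, R3 pass.
Only rule 1 fails.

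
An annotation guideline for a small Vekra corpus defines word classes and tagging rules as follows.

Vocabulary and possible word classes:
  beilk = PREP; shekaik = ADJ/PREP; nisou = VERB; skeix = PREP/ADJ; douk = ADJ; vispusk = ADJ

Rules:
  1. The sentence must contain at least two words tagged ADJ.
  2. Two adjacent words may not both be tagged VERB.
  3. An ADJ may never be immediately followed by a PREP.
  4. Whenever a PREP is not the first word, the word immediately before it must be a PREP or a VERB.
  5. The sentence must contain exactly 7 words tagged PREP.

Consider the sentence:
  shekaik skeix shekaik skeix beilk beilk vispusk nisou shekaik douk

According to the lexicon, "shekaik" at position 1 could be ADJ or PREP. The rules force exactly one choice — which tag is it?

Candidates per position — 1:shekaik {ADJ,PREP}; 2:skeix {PREP,ADJ}; 3:shekaik {ADJ,PREP}; 4:skeix {PREP,ADJ}; 5:beilk {PREP}; 6:beilk {PREP}; 7:vispusk {ADJ}; 8:nisou {VERB}; 9:shekaik {ADJ,PREP}; 10:douk {ADJ}.
If word 1 were ADJ, no tagging could satisfy rule 3; so word 1 is PREP.
If word 2 were ADJ, no tagging could satisfy rule 3; so word 2 is PREP.
If word 3 were ADJ, no tagging could satisfy rule 3; so word 3 is PREP.
If word 4 were ADJ, no tagging could satisfy rule 3; so word 4 is PREP.
If word 9 were ADJ, no tagging could satisfy rule 5; so word 9 is PREP.
That leaves exactly one tagging: PREP PREP PREP PREP PREP PREP ADJ VERB PREP ADJ.
Verifying each rule — rule 1 ✓; rule 2 ✓; rule 3 ✓; rule 4 ✓; rule 5 ✓.

PREP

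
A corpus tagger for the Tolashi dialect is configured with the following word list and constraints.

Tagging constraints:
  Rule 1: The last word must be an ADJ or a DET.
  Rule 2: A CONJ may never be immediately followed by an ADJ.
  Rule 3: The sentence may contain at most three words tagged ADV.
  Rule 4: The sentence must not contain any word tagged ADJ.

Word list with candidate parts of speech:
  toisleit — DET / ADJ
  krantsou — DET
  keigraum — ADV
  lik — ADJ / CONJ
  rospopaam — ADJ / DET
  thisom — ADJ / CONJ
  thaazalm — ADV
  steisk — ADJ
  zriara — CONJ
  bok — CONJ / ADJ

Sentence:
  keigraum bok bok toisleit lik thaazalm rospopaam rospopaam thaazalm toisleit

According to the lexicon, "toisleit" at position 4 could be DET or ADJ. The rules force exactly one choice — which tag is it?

DET

Candidates per position — 1:keigraum {ADV}; 2:bok {CONJ,ADJ}; 3:bok {CONJ,ADJ}; 4:toisleit {DET,ADJ}; 5:lik {ADJ,CONJ}; 6:thaazalm {ADV}; 7:rospopaam {ADJ,DET}; 8:rospopaam {ADJ,DET}; 9:thaazalm {ADV}; 10:toisleit {DET,ADJ}.
At position 2, choosing ADJ makes rule 4 impossible to satisfy; hence CONJ.
At position 3, choosing ADJ makes rule 2 impossible to satisfy; hence CONJ.
At position 4, choosing ADJ makes rule 2 impossible to satisfy; hence DET.
At position 5, choosing ADJ makes rule 4 impossible to satisfy; hence CONJ.
At position 7, choosing ADJ makes rule 4 impossible to satisfy; hence DET.
At position 8, choosing ADJ makes rule 4 impossible to satisfy; hence DET.
At position 10, choosing ADJ makes rule 4 impossible to satisfy; hence DET.
The only consistent sequence is: ADV CONJ CONJ DET CONJ ADV DET DET ADV DET.
Rule-by-rule: rule 1 ok; rule 2 ok; rule 3 ok; rule 4 ok.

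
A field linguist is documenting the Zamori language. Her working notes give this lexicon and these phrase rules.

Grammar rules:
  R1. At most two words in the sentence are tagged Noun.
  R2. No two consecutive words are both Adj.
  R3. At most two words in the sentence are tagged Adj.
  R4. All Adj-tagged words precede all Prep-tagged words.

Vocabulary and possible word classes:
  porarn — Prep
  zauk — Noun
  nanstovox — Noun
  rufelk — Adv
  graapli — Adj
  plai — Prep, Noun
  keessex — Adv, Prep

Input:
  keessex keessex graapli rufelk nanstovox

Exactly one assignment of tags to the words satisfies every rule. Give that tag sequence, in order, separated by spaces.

Adv Adv Adj Adv Noun

Candidates per position — 1:keessex {Adv,Prep}; 2:keessex {Adv,Prep}; 3:graapli {Adj}; 4:rufelk {Adv}; 5:nanstovox {Noun}.
Word 1 cannot be Prep — rule 4 would then fail for every completion. It is Adv.
Word 2 cannot be Prep — rule 4 would then fail for every completion. It is Adv.
That leaves exactly one tagging: Adv Adv Adj Adv Noun.
Rule-by-rule: rule 1 ok; rule 2 ok; rule 3 ok; rule 4 ok.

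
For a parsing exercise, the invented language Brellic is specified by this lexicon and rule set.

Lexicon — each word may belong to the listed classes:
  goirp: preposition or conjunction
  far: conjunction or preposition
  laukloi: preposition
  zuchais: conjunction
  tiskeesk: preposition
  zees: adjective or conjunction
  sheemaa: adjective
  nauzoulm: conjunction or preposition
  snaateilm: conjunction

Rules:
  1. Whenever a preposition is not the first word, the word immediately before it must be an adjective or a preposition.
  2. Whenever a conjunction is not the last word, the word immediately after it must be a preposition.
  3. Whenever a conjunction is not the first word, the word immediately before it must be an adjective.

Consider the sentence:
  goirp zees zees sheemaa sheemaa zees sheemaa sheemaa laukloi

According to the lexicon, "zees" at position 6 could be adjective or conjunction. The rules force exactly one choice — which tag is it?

Candidates per position — 1:goirp {preposition,conjunction}; 2:zees {adjective,conjunction}; 3:zees {adjective,conjunction}; 4:sheemaa {adjective}; 5:sheemaa {adjective}; 6:zees {adjective,conjunction}; 7:sheemaa {adjective}; 8:sheemaa {adjective}; 9:laukloi {preposition}.
Position 1: tagging it conjunction would leave rule 2 unsatisfiable, so it must be preposition.
Position 2: tagging it conjunction would leave rule 2 unsatisfiable, so it must be adjective.
Position 3: tagging it conjunction would leave rule 2 unsatisfiable, so it must be adjective.
Position 6: tagging it conjunction would leave rule 2 unsatisfiable, so it must be adjective.
The unique satisfying tagging is: preposition adjective adjective adjective adjective adjective adjective adjective preposition.
Checking: rule 1 holds; rule 2 holds; rule 3 holds.

adjective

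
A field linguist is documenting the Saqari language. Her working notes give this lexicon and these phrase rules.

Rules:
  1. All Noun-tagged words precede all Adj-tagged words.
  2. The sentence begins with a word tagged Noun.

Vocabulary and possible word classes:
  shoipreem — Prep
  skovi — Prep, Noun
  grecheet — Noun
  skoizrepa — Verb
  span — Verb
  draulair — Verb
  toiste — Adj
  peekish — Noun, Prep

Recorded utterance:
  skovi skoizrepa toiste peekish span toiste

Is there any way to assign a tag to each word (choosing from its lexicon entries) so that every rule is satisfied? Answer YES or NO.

YES

Candidates per position — 1:skovi {Prep,Noun}; 2:skoizrepa {Verb}; 3:toiste {Adj}; 4:peekish {Noun,Prep}; 5:span {Verb}; 6:toiste {Adj}.
One satisfying assignment: Noun Verb Adj Prep Verb Adj.
Checking: rule 1 satisfied; rule 2 satisfied.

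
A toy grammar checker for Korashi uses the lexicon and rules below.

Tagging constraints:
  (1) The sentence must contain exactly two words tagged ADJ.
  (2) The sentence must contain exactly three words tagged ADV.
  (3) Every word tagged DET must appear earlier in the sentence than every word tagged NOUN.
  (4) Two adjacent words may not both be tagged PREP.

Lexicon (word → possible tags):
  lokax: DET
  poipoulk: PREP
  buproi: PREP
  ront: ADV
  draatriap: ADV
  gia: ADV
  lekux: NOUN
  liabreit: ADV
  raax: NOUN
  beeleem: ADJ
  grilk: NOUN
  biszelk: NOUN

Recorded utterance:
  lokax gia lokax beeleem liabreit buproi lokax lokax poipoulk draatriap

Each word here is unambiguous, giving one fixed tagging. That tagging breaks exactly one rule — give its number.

Fixed tagging: DET ADV DET ADJ ADV PREP DET DET PREP ADV.
Rule check: R1 ✗, R2 ✓, R3 ✓, R4 ✓.
Only rule 1 fails.

1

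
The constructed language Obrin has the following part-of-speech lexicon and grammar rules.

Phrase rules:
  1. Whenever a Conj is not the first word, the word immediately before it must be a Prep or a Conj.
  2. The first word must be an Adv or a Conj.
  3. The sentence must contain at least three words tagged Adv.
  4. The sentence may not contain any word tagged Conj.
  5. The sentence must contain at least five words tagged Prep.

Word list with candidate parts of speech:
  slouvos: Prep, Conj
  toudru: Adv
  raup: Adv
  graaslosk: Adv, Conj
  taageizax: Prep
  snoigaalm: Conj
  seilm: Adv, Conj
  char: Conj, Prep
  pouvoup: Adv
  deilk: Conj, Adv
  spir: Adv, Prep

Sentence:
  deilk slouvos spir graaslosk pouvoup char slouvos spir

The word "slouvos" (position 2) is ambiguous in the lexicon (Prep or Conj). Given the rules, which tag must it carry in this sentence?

Candidates per position — 1:deilk {Conj,Adv}; 2:slouvos {Prep,Conj}; 3:spir {Adv,Prep}; 4:graaslosk {Adv,Conj}; 5:pouvoup {Adv}; 6:char {Conj,Prep}; 7:slouvos {Prep,Conj}; 8:spir {Adv,Prep}.
If word 1 were Conj, no tagging could satisfy rule 4; so word 1 is Adv.
If word 2 were Conj, no tagging could satisfy rule 1; so word 2 is Prep.
If word 3 were Adv, no tagging could satisfy rule 5; so word 3 is Prep.
If word 4 were Conj, no tagging could satisfy rule 4; so word 4 is Adv.
If word 6 were Conj, no tagging could satisfy rule 1; so word 6 is Prep.
If word 7 were Conj, no tagging could satisfy rule 4; so word 7 is Prep.
If word 8 were Adv, no tagging could satisfy rule 5; so word 8 is Prep.
The only consistent sequence is: Adv Prep Prep Adv Adv Prep Prep Prep.
Check: rule 1 holds; rule 2 holds; rule 3 holds; rule 4 holds; rule 5 holds.

Prep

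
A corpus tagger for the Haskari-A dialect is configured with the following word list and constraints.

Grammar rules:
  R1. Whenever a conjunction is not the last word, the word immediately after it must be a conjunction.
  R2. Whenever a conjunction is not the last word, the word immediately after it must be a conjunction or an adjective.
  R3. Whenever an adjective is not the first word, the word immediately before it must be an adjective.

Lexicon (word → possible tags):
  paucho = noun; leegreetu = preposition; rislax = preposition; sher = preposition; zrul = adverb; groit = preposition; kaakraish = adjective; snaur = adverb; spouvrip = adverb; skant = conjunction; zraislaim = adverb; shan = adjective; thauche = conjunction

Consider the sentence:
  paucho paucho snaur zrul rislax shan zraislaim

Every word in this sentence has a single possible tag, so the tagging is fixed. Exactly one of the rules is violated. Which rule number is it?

3

Fixed tagging: noun noun adverb adverb preposition adjective adverb.
Checking each rule: R1 holds, R2 holds, R3 violated.
Only rule 3 fails.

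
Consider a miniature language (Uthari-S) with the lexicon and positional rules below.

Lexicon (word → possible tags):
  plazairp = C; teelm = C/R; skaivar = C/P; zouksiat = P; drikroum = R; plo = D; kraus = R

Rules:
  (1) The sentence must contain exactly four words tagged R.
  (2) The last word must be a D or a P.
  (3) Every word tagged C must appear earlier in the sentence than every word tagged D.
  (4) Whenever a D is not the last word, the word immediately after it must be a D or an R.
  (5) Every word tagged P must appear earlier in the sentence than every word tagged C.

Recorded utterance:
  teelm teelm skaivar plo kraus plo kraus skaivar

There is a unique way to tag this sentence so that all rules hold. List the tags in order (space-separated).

Candidates per position — 1:teelm {C,R}; 2:teelm {C,R}; 3:skaivar {C,P}; 4:plo {D}; 5:kraus {R}; 6:plo {D}; 7:kraus {R}; 8:skaivar {C,P}.
Word 1 cannot be C — rule 1 would then fail for every completion. It is R.
Word 2 cannot be C — rule 1 would then fail for every completion. It is R.
Word 8 cannot be C — rule 2 would then fail for every completion. It is P.
Word 3 cannot be C — rule 5 would then fail for every completion. It is P.
The only consistent sequence is: R R P D R D R P.
Verifying each rule — rule 1 satisfied; rule 2 satisfied; rule 3 satisfied; rule 4 satisfied; rule 5 satisfied.

R R P D R D R P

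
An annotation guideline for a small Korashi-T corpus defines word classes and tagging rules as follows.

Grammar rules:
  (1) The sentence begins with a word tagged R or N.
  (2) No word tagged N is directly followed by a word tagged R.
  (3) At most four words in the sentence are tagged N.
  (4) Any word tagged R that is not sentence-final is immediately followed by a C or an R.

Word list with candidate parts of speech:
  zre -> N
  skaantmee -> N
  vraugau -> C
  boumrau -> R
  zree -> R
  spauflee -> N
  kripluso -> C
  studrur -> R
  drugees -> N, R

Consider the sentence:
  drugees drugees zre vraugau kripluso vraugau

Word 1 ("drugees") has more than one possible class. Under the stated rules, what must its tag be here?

Candidates per position — 1:drugees {N,R}; 2:drugees {N,R}; 3:zre {N}; 4:vraugau {C}; 5:kripluso {C}; 6:vraugau {C}.
Position 1: tagging it R would leave rule 4 unsatisfiable, so it must be N.
Position 2: tagging it R would leave rule 2 unsatisfiable, so it must be N.
That leaves exactly one tagging: N N N C C C.
Checking: rule 1 satisfied; rule 2 satisfied; rule 3 satisfied; rule 4 satisfied.

N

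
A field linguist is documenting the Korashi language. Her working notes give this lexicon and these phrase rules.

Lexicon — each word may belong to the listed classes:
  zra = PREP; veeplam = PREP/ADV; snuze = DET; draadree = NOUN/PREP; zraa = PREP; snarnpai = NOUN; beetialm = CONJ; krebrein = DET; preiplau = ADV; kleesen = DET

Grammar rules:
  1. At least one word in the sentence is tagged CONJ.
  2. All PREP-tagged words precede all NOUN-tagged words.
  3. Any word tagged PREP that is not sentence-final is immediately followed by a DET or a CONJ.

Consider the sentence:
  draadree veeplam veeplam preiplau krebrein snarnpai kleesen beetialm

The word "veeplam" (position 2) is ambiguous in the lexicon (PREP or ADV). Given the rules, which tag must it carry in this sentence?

Candidates per position — 1:draadree {NOUN,PREP}; 2:veeplam {PREP,ADV}; 3:veeplam {PREP,ADV}; 4:preiplau {ADV}; 5:krebrein {DET}; 6:snarnpai {NOUN}; 7:kleesen {DET}; 8:beetialm {CONJ}.
Position 1: tagging it PREP would leave rule 3 unsatisfiable, so it must be NOUN.
Position 2: tagging it PREP would leave rule 2 unsatisfiable, so it must be ADV.
Position 3: tagging it PREP would leave rule 2 unsatisfiable, so it must be ADV.
The only consistent sequence is: NOUN ADV ADV ADV DET NOUN DET CONJ.
Rule-by-rule: rule 1 satisfied; rule 2 satisfied; rule 3 satisfied.

ADV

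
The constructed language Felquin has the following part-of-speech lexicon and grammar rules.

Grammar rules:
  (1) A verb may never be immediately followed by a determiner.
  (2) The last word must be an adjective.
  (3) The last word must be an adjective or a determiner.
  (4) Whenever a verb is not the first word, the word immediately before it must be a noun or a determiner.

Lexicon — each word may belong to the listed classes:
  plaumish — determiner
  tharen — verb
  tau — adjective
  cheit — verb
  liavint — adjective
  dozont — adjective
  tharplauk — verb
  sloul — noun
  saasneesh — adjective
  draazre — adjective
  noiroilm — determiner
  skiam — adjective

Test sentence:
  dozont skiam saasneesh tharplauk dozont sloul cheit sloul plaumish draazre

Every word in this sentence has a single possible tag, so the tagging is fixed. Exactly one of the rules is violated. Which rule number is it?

Fixed tagging: adjective adjective adjective verb adjective noun verb noun determiner adjective.
Checking each rule: R1 pass, R2 pass, R3 pass, R4 fail.
Only rule 4 fails.

4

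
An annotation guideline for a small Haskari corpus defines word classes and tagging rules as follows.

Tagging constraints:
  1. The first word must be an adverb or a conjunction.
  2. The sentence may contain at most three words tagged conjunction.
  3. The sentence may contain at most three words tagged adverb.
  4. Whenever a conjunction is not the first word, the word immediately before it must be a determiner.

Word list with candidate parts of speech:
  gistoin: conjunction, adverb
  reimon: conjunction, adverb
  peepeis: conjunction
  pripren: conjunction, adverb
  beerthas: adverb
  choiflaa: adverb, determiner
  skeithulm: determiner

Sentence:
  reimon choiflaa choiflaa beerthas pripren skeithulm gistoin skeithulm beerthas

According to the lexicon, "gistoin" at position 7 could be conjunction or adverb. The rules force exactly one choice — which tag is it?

conjunction

Candidates per position — 1:reimon {conjunction,adverb}; 2:choiflaa {adverb,determiner}; 3:choiflaa {adverb,determiner}; 4:beerthas {adverb}; 5:pripren {conjunction,adverb}; 6:skeithulm {determiner}; 7:gistoin {conjunction,adverb}; 8:skeithulm {determiner}; 9:beerthas {adverb}.
Position 5: tagging it conjunction would leave rule 4 unsatisfiable, so it must be adverb.
Position 7: tagging it adverb would leave rule 3 unsatisfiable, so it must be conjunction.
Position 1: tagging it adverb would leave rule 3 unsatisfiable, so it must be conjunction.
Position 2: tagging it adverb would leave rule 3 unsatisfiable, so it must be determiner.
Position 3: tagging it adverb would leave rule 3 unsatisfiable, so it must be determiner.
So the tagging must be: conjunction determiner determiner adverb adverb determiner conjunction determiner adverb.
Verifying each rule — rule 1 holds; rule 2 holds; rule 3 holds; rule 4 holds.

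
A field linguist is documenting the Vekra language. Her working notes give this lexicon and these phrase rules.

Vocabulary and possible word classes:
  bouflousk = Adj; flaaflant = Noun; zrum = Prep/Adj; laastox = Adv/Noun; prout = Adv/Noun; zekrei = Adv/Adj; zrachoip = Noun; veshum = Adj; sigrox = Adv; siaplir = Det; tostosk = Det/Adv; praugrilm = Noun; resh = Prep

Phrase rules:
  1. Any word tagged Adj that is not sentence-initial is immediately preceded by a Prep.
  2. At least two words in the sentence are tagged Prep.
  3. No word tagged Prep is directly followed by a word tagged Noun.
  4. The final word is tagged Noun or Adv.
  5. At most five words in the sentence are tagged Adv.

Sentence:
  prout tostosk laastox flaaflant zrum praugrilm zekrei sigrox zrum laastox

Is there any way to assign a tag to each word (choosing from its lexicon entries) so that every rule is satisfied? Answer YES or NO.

NO

Candidates per position — 1:prout {Adv,Noun}; 2:tostosk {Det,Adv}; 3:laastox {Adv,Noun}; 4:flaaflant {Noun}; 5:zrum {Prep,Adj}; 6:praugrilm {Noun}; 7:zekrei {Adv,Adj}; 8:sigrox {Adv}; 9:zrum {Prep,Adj}; 10:laastox {Adv,Noun}.
Every candidate sequence violates at least one rule; no consistent tagging exists.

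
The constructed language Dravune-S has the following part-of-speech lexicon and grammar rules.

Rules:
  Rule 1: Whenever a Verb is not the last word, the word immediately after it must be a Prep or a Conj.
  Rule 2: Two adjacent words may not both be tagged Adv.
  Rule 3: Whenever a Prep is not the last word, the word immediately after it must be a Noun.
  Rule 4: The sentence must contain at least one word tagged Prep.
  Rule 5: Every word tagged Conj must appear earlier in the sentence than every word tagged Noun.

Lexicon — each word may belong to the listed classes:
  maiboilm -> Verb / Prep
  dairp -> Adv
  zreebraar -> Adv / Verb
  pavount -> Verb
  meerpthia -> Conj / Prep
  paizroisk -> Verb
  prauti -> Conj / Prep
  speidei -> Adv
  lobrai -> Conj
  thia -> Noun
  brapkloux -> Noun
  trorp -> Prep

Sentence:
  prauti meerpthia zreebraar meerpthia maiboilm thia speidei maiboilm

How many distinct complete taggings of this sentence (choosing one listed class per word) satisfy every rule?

Candidates per position — 1:prauti {Conj,Prep}; 2:meerpthia {Conj,Prep}; 3:zreebraar {Adv,Verb}; 4:meerpthia {Conj,Prep}; 5:maiboilm {Verb,Prep}; 6:thia {Noun}; 7:speidei {Adv}; 8:maiboilm {Verb,Prep}.
There are 64 candidate sequences in total.
The sequences that satisfy every rule: Conj Conj Adv Conj Prep Noun Adv Verb; Conj Conj Adv Conj Prep Noun Adv Prep; Conj Conj Verb Conj Prep Noun Adv Verb; Conj Conj Verb Conj Prep Noun Adv Prep.
Count = 4.

4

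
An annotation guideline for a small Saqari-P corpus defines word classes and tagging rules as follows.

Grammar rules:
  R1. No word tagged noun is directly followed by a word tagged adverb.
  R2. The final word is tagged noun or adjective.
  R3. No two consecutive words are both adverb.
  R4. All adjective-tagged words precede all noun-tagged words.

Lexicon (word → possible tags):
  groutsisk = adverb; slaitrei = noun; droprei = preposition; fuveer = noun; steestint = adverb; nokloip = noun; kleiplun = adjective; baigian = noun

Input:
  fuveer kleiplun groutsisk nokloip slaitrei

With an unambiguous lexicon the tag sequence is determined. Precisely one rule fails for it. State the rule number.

Fixed tagging: noun adjective adverb noun noun.
Applying the rules: R1 ok, R2 ok, R3 ok, R4 fails.
Only rule 4 fails.

4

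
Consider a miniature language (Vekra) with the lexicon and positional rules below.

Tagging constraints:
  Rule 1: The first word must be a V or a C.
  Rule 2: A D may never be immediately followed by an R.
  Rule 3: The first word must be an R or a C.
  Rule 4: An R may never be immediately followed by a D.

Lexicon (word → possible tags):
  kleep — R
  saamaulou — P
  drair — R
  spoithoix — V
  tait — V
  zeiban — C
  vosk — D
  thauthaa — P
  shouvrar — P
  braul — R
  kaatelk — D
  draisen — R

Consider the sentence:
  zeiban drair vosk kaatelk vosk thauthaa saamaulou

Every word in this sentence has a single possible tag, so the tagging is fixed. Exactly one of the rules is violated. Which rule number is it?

4

Fixed tagging: C R D D D P P.
Checking each rule: R1 holds, R2 holds, R3 holds, R4 violated.
Only rule 4 fails.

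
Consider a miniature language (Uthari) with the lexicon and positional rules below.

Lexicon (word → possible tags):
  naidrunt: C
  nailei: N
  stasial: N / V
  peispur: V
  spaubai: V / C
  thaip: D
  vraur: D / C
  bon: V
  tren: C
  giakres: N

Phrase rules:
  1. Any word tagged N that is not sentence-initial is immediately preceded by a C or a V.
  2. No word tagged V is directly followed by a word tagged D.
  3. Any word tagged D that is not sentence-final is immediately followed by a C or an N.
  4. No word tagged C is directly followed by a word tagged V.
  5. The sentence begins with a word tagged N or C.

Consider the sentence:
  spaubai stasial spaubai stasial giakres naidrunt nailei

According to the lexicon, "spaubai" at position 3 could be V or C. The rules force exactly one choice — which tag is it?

V

Candidates per position — 1:spaubai {V,C}; 2:stasial {N,V}; 3:spaubai {V,C}; 4:stasial {N,V}; 5:giakres {N}; 6:naidrunt {C}; 7:nailei {N}.
If word 1 were V, no tagging could satisfy rule 5; so word 1 is C.
If word 2 were V, no tagging could satisfy rule 4; so word 2 is N.
If word 4 were N, no tagging could satisfy rule 1; so word 4 is V.
If word 3 were C, no tagging could satisfy rule 4; so word 3 is V.
So the tagging must be: C N V V N C N.
Rule-by-rule: rule 1 ✓; rule 2 ✓; rule 3 ✓; rule 4 ✓; rule 5 ✓.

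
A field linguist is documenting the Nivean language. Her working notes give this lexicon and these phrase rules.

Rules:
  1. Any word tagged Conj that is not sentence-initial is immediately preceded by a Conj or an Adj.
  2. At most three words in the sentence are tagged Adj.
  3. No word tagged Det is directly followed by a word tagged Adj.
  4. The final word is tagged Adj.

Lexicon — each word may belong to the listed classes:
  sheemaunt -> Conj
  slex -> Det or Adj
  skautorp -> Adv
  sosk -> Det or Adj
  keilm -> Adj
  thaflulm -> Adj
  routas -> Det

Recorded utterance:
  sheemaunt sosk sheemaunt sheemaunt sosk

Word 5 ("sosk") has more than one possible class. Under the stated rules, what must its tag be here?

Adj

Candidates per position — 1:sheemaunt {Conj}; 2:sosk {Det,Adj}; 3:sheemaunt {Conj}; 4:sheemaunt {Conj}; 5:sosk {Det,Adj}.
If word 2 were Det, no tagging could satisfy rule 1; so word 2 is Adj.
If word 5 were Det, no tagging could satisfy rule 4; so word 5 is Adj.
That leaves exactly one tagging: Conj Adj Conj Conj Adj.
Verifying each rule — rule 1 satisfied; rule 2 satisfied; rule 3 satisfied; rule 4 satisfied.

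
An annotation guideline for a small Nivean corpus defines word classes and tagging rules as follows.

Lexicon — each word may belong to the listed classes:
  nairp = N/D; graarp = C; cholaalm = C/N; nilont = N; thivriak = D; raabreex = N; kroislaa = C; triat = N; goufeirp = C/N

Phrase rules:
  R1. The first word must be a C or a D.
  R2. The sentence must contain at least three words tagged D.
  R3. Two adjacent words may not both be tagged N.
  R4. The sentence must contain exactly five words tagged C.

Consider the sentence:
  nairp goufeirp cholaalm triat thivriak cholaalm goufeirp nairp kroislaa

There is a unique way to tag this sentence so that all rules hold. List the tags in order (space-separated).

D C C N D C C D C

Candidates per position — 1:nairp {N,D}; 2:goufeirp {C,N}; 3:cholaalm {C,N}; 4:triat {N}; 5:thivriak {D}; 6:cholaalm {C,N}; 7:goufeirp {C,N}; 8:nairp {N,D}; 9:kroislaa {C}.
Position 1: N is ruled out by rule 1; that leaves D.
Position 2: N is ruled out by rule 4; that leaves C.
Position 3: N is ruled out by rule 3; that leaves C.
Position 6: N is ruled out by rule 4; that leaves C.
Position 7: N is ruled out by rule 4; that leaves C.
Position 8: N is ruled out by rule 2; that leaves D.
That leaves exactly one tagging: D C C N D C C D C.
Check: rule 1 ok; rule 2 ok; rule 3 ok; rule 4 ok.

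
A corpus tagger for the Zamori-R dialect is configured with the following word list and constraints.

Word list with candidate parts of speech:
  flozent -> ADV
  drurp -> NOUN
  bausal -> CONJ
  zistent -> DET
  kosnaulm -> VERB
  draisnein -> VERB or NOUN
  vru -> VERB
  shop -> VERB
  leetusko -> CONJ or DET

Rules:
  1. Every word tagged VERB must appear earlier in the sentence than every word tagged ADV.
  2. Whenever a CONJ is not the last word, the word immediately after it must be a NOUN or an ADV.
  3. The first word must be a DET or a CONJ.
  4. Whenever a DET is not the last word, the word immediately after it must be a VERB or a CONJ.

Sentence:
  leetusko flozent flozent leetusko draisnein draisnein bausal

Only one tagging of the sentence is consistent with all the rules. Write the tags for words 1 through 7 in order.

CONJ ADV ADV CONJ NOUN NOUN CONJ

Candidates per position — 1:leetusko {CONJ,DET}; 2:flozent {ADV}; 3:flozent {ADV}; 4:leetusko {CONJ,DET}; 5:draisnein {VERB,NOUN}; 6:draisnein {VERB,NOUN}; 7:bausal {CONJ}.
At position 1, choosing DET makes rule 4 impossible to satisfy; hence CONJ.
At position 5, choosing VERB makes rule 1 impossible to satisfy; hence NOUN.
At position 6, choosing VERB makes rule 1 impossible to satisfy; hence NOUN.
At position 4, choosing DET makes rule 4 impossible to satisfy; hence CONJ.
That leaves exactly one tagging: CONJ ADV ADV CONJ NOUN NOUN CONJ.
Rule-by-rule: rule 1 holds; rule 2 holds; rule 3 holds; rule 4 holds.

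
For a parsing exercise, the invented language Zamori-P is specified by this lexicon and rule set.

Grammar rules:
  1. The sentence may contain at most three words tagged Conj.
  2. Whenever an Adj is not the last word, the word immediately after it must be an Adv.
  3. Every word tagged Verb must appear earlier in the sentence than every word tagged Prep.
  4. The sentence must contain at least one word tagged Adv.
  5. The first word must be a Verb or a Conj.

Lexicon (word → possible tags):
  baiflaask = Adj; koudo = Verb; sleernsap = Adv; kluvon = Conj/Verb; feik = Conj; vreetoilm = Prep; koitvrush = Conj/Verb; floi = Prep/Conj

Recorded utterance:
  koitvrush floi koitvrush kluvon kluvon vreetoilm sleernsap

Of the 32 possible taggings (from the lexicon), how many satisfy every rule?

Candidates per position — 1:koitvrush {Conj,Verb}; 2:floi {Prep,Conj}; 3:koitvrush {Conj,Verb}; 4:kluvon {Conj,Verb}; 5:kluvon {Conj,Verb}; 6:vreetoilm {Prep}; 7:sleernsap {Adv}.
There are 32 candidate sequences in total.
Checking each against the rules leaves 12 sequences.
Count = 12.

12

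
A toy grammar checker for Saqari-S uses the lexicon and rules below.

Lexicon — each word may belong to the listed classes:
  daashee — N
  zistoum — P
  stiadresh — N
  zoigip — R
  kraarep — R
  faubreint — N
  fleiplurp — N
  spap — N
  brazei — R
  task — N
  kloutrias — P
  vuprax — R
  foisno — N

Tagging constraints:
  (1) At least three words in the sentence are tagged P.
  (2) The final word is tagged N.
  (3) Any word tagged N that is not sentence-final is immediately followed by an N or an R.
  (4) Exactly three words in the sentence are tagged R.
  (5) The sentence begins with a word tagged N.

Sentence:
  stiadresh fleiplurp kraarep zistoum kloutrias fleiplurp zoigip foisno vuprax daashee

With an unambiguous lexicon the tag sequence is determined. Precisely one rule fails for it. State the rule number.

Fixed tagging: N N R P P N R N R N.
Rule check: R1 ✗, R2 ✓, R3 ✓, R4 ✓, R5 ✓.
Only rule 1 fails.

1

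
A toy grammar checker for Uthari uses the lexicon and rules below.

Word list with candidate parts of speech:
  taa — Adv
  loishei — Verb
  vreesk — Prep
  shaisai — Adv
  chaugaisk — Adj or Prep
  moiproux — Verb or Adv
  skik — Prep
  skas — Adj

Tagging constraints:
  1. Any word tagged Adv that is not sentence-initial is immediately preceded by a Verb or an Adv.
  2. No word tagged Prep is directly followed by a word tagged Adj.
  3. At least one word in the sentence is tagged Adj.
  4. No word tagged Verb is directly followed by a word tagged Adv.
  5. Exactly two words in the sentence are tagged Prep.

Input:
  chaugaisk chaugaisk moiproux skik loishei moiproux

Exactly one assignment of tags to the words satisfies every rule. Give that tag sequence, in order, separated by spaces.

Adj Prep Verb Prep Verb Verb

Candidates per position — 1:chaugaisk {Adj,Prep}; 2:chaugaisk {Adj,Prep}; 3:moiproux {Verb,Adv}; 4:skik {Prep}; 5:loishei {Verb}; 6:moiproux {Verb,Adv}.
Word 3 cannot be Adv — rule 1 would then fail for every completion. It is Verb.
Word 6 cannot be Adv — rule 4 would then fail for every completion. It is Verb.
The remaining ambiguous positions (1, 2) are resolved jointly — only one combination satisfies every rule.
So the tagging must be: Adj Prep Verb Prep Verb Verb.
Verifying each rule — rule 1 satisfied; rule 2 satisfied; rule 3 satisfied; rule 4 satisfied; rule 5 satisfied.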